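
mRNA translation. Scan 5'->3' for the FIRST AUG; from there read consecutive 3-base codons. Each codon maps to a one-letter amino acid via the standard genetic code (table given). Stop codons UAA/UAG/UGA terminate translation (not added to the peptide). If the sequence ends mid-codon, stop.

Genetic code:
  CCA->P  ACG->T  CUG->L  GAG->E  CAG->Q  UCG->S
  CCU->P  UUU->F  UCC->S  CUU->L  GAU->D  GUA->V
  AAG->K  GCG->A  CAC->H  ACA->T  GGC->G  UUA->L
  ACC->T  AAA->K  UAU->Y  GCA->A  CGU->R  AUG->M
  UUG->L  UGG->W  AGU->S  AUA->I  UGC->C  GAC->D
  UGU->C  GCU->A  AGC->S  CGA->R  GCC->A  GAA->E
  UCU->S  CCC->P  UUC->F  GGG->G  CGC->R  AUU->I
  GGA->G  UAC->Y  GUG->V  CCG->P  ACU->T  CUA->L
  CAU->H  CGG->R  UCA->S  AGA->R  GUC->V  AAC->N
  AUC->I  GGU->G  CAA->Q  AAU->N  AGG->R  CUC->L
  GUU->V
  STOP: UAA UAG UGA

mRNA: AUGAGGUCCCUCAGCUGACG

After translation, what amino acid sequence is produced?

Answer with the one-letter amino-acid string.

start AUG at pos 0
pos 0: AUG -> M; peptide=M
pos 3: AGG -> R; peptide=MR
pos 6: UCC -> S; peptide=MRS
pos 9: CUC -> L; peptide=MRSL
pos 12: AGC -> S; peptide=MRSLS
pos 15: UGA -> STOP

Answer: MRSLS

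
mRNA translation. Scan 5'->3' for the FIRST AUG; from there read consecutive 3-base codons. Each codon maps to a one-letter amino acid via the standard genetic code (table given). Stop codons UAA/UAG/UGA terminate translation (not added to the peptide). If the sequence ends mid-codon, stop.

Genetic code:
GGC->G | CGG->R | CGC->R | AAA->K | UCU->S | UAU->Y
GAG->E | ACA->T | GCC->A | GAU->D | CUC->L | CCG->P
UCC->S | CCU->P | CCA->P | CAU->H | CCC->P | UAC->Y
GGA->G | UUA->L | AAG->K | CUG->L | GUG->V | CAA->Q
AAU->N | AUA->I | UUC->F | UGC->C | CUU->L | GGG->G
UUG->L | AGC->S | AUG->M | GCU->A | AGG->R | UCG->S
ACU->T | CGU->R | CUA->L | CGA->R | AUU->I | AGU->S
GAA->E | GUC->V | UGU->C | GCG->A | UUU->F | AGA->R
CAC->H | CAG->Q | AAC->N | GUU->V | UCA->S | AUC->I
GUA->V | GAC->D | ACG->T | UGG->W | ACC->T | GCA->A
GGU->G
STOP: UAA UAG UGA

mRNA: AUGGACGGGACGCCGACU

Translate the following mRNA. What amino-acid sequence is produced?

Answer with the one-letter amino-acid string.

Answer: MDGTPT

Derivation:
start AUG at pos 0
pos 0: AUG -> M; peptide=M
pos 3: GAC -> D; peptide=MD
pos 6: GGG -> G; peptide=MDG
pos 9: ACG -> T; peptide=MDGT
pos 12: CCG -> P; peptide=MDGTP
pos 15: ACU -> T; peptide=MDGTPT
pos 18: only 0 nt remain (<3), stop (end of mRNA)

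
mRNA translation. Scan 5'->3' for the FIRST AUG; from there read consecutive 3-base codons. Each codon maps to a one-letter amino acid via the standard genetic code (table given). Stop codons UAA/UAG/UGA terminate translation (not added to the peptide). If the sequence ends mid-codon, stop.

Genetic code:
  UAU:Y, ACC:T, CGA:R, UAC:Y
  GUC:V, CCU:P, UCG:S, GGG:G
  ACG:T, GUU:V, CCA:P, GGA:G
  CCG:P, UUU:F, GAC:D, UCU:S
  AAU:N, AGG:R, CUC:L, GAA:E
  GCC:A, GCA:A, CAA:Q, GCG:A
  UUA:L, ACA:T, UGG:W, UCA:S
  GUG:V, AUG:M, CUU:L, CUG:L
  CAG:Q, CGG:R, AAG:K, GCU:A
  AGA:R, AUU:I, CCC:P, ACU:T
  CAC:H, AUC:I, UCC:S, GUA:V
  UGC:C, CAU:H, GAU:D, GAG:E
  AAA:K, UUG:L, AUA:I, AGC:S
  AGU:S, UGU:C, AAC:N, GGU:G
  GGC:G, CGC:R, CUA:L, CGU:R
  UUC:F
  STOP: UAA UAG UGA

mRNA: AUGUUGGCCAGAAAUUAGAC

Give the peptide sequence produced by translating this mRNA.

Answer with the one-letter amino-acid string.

Answer: MLARN

Derivation:
start AUG at pos 0
pos 0: AUG -> M; peptide=M
pos 3: UUG -> L; peptide=ML
pos 6: GCC -> A; peptide=MLA
pos 9: AGA -> R; peptide=MLAR
pos 12: AAU -> N; peptide=MLARN
pos 15: UAG -> STOP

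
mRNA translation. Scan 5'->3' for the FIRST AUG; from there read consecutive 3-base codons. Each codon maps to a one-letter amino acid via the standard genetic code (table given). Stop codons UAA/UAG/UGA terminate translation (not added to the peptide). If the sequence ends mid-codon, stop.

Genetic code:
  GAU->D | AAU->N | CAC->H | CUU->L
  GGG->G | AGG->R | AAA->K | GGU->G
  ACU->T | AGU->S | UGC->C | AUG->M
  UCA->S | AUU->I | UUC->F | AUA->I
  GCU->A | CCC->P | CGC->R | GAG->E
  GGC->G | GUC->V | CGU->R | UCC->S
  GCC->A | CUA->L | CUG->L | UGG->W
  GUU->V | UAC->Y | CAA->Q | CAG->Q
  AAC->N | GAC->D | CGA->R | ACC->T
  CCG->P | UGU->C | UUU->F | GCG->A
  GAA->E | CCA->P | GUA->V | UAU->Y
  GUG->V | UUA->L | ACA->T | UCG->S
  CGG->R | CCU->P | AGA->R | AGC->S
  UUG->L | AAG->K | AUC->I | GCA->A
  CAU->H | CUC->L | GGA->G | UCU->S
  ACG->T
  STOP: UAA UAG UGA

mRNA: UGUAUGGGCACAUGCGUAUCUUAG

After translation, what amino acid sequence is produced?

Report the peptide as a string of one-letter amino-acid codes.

Answer: MGTCVS

Derivation:
start AUG at pos 3
pos 3: AUG -> M; peptide=M
pos 6: GGC -> G; peptide=MG
pos 9: ACA -> T; peptide=MGT
pos 12: UGC -> C; peptide=MGTC
pos 15: GUA -> V; peptide=MGTCV
pos 18: UCU -> S; peptide=MGTCVS
pos 21: UAG -> STOP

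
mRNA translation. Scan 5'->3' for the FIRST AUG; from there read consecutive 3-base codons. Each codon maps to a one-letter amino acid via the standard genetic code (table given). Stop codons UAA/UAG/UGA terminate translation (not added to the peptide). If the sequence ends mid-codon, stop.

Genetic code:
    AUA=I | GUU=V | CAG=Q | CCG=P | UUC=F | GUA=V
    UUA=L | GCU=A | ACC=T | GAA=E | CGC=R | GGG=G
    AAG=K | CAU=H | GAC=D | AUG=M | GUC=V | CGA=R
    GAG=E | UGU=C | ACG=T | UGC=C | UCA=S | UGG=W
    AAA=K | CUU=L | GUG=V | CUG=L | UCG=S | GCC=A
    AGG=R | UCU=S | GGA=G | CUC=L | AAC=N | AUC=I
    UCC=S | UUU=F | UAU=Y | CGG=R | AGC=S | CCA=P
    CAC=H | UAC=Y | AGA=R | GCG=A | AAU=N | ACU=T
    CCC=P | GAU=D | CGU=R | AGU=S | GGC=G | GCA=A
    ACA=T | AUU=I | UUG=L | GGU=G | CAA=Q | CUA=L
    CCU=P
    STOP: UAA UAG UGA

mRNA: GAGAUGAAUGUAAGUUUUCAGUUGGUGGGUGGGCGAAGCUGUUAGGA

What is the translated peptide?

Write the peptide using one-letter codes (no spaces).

start AUG at pos 3
pos 3: AUG -> M; peptide=M
pos 6: AAU -> N; peptide=MN
pos 9: GUA -> V; peptide=MNV
pos 12: AGU -> S; peptide=MNVS
pos 15: UUU -> F; peptide=MNVSF
pos 18: CAG -> Q; peptide=MNVSFQ
pos 21: UUG -> L; peptide=MNVSFQL
pos 24: GUG -> V; peptide=MNVSFQLV
pos 27: GGU -> G; peptide=MNVSFQLVG
pos 30: GGG -> G; peptide=MNVSFQLVGG
pos 33: CGA -> R; peptide=MNVSFQLVGGR
pos 36: AGC -> S; peptide=MNVSFQLVGGRS
pos 39: UGU -> C; peptide=MNVSFQLVGGRSC
pos 42: UAG -> STOP

Answer: MNVSFQLVGGRSC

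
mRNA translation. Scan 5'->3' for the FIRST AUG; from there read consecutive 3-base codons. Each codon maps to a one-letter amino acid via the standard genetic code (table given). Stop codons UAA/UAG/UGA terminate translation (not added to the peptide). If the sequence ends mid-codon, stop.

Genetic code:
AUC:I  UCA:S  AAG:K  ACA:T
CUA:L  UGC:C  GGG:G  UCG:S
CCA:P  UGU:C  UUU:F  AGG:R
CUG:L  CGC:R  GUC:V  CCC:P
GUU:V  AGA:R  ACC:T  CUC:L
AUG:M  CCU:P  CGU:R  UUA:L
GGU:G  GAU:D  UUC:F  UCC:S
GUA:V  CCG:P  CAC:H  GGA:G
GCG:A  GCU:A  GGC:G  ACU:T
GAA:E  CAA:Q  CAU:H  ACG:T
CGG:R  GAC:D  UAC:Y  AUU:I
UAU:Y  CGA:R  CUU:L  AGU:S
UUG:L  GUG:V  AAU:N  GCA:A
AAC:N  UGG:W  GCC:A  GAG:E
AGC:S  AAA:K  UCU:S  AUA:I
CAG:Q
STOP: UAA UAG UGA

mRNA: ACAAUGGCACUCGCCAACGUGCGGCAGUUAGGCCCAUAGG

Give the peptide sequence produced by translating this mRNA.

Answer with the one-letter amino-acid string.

start AUG at pos 3
pos 3: AUG -> M; peptide=M
pos 6: GCA -> A; peptide=MA
pos 9: CUC -> L; peptide=MAL
pos 12: GCC -> A; peptide=MALA
pos 15: AAC -> N; peptide=MALAN
pos 18: GUG -> V; peptide=MALANV
pos 21: CGG -> R; peptide=MALANVR
pos 24: CAG -> Q; peptide=MALANVRQ
pos 27: UUA -> L; peptide=MALANVRQL
pos 30: GGC -> G; peptide=MALANVRQLG
pos 33: CCA -> P; peptide=MALANVRQLGP
pos 36: UAG -> STOP

Answer: MALANVRQLGP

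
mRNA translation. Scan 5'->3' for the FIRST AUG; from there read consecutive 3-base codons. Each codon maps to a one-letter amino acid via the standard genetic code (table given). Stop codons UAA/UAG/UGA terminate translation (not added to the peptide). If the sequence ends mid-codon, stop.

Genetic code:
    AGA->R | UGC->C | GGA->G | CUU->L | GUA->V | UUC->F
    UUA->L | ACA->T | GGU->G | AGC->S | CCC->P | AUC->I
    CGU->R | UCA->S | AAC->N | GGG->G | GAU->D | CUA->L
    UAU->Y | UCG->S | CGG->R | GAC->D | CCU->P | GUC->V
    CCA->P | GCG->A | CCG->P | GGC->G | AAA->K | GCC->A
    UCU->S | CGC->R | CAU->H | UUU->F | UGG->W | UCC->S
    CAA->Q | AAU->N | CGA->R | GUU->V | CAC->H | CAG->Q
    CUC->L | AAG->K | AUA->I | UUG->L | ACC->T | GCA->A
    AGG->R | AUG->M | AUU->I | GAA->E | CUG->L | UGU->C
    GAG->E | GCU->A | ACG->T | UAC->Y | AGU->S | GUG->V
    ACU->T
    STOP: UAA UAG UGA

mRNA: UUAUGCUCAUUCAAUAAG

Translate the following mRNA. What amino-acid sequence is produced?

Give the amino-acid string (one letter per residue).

Answer: MLIQ

Derivation:
start AUG at pos 2
pos 2: AUG -> M; peptide=M
pos 5: CUC -> L; peptide=ML
pos 8: AUU -> I; peptide=MLI
pos 11: CAA -> Q; peptide=MLIQ
pos 14: UAA -> STOP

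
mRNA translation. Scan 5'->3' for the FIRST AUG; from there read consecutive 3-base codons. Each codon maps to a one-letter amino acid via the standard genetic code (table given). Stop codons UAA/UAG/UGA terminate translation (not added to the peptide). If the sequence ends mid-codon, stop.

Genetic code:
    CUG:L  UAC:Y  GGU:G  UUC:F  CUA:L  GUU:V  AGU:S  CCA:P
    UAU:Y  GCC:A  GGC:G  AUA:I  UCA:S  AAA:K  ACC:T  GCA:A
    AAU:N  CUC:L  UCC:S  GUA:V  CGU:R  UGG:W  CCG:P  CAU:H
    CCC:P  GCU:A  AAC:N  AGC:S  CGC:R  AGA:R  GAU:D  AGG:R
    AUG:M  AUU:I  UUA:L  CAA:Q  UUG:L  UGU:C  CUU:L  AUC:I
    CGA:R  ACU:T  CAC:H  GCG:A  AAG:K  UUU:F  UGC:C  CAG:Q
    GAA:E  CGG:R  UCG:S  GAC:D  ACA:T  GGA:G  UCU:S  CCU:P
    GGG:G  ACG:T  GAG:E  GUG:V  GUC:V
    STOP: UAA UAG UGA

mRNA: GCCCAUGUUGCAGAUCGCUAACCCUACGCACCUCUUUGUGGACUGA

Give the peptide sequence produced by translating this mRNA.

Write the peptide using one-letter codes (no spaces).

start AUG at pos 4
pos 4: AUG -> M; peptide=M
pos 7: UUG -> L; peptide=ML
pos 10: CAG -> Q; peptide=MLQ
pos 13: AUC -> I; peptide=MLQI
pos 16: GCU -> A; peptide=MLQIA
pos 19: AAC -> N; peptide=MLQIAN
pos 22: CCU -> P; peptide=MLQIANP
pos 25: ACG -> T; peptide=MLQIANPT
pos 28: CAC -> H; peptide=MLQIANPTH
pos 31: CUC -> L; peptide=MLQIANPTHL
pos 34: UUU -> F; peptide=MLQIANPTHLF
pos 37: GUG -> V; peptide=MLQIANPTHLFV
pos 40: GAC -> D; peptide=MLQIANPTHLFVD
pos 43: UGA -> STOP

Answer: MLQIANPTHLFVD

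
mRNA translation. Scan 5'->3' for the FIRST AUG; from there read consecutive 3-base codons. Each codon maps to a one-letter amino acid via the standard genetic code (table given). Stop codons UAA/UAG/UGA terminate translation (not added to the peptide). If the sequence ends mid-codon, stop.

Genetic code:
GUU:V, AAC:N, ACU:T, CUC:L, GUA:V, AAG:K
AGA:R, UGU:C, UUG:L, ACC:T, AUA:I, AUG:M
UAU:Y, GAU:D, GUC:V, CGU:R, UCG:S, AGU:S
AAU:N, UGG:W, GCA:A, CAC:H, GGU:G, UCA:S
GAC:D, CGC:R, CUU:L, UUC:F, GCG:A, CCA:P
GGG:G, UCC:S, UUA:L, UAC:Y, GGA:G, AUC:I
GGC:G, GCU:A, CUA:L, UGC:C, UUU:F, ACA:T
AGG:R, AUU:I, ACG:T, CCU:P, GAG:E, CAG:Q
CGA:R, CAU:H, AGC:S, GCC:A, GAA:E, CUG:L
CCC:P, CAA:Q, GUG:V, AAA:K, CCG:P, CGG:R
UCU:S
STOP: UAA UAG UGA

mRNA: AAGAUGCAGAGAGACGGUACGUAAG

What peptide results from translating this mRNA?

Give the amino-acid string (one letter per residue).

start AUG at pos 3
pos 3: AUG -> M; peptide=M
pos 6: CAG -> Q; peptide=MQ
pos 9: AGA -> R; peptide=MQR
pos 12: GAC -> D; peptide=MQRD
pos 15: GGU -> G; peptide=MQRDG
pos 18: ACG -> T; peptide=MQRDGT
pos 21: UAA -> STOP

Answer: MQRDGT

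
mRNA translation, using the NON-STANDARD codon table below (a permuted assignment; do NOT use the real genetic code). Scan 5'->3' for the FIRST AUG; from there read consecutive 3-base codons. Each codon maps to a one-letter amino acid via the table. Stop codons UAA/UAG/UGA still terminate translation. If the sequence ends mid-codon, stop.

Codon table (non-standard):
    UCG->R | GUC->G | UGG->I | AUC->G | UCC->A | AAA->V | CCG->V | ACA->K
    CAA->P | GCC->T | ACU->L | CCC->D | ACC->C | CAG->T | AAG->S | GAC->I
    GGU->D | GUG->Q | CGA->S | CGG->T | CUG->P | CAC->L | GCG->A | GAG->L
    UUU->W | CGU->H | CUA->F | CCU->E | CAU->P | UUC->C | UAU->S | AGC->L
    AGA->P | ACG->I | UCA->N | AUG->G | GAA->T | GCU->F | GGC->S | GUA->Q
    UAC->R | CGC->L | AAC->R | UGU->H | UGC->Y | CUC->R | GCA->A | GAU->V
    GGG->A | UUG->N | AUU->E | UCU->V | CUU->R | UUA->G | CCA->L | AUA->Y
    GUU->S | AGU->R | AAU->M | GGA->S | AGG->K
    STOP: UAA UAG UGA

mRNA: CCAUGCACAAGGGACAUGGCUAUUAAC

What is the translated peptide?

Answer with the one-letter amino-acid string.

Answer: GLSSPSS

Derivation:
start AUG at pos 2
pos 2: AUG -> G; peptide=G
pos 5: CAC -> L; peptide=GL
pos 8: AAG -> S; peptide=GLS
pos 11: GGA -> S; peptide=GLSS
pos 14: CAU -> P; peptide=GLSSP
pos 17: GGC -> S; peptide=GLSSPS
pos 20: UAU -> S; peptide=GLSSPSS
pos 23: UAA -> STOP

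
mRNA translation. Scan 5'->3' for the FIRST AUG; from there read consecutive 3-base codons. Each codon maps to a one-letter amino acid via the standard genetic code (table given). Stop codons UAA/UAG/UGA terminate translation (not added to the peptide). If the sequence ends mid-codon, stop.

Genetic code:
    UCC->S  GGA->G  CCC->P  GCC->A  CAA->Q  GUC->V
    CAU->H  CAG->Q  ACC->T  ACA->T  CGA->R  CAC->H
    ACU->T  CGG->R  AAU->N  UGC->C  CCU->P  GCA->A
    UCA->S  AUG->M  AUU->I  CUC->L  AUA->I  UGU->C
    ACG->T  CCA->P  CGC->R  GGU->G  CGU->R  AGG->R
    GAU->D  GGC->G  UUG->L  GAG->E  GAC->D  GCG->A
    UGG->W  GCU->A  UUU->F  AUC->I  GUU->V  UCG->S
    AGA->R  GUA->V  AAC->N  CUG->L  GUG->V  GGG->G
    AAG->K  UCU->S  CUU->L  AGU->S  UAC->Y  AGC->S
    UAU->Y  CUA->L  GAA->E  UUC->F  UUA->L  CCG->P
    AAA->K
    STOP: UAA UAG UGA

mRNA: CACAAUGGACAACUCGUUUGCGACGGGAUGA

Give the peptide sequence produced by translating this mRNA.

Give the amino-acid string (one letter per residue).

start AUG at pos 4
pos 4: AUG -> M; peptide=M
pos 7: GAC -> D; peptide=MD
pos 10: AAC -> N; peptide=MDN
pos 13: UCG -> S; peptide=MDNS
pos 16: UUU -> F; peptide=MDNSF
pos 19: GCG -> A; peptide=MDNSFA
pos 22: ACG -> T; peptide=MDNSFAT
pos 25: GGA -> G; peptide=MDNSFATG
pos 28: UGA -> STOP

Answer: MDNSFATG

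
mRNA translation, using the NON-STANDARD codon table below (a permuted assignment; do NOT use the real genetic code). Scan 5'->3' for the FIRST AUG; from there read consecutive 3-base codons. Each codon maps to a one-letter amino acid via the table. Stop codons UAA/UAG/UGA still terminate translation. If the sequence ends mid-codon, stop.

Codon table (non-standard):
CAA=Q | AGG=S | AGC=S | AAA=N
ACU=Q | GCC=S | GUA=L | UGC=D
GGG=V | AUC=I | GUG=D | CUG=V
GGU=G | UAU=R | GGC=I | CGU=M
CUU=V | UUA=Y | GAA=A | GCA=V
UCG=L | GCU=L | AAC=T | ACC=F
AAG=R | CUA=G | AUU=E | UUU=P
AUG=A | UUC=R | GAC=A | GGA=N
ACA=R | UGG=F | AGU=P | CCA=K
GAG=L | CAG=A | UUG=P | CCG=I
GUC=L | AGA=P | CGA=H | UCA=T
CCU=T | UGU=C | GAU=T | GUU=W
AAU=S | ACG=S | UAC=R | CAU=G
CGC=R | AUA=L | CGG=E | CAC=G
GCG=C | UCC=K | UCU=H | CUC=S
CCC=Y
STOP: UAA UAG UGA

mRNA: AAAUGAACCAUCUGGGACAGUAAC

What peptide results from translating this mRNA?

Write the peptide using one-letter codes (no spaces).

Answer: ATGVNA

Derivation:
start AUG at pos 2
pos 2: AUG -> A; peptide=A
pos 5: AAC -> T; peptide=AT
pos 8: CAU -> G; peptide=ATG
pos 11: CUG -> V; peptide=ATGV
pos 14: GGA -> N; peptide=ATGVN
pos 17: CAG -> A; peptide=ATGVNA
pos 20: UAA -> STOP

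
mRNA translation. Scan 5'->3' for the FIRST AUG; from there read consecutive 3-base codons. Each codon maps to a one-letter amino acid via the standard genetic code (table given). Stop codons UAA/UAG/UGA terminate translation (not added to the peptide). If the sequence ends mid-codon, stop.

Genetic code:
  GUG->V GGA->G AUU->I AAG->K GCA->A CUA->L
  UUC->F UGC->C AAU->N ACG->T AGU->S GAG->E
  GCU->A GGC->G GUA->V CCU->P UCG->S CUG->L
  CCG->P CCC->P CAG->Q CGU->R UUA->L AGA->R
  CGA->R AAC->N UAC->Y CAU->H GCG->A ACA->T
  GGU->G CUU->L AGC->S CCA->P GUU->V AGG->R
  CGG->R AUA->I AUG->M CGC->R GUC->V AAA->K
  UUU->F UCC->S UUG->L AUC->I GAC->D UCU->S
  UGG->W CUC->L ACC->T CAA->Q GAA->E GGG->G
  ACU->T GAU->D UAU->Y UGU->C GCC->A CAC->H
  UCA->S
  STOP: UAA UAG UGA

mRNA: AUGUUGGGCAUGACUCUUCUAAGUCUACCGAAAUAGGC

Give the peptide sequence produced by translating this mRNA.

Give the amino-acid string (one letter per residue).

start AUG at pos 0
pos 0: AUG -> M; peptide=M
pos 3: UUG -> L; peptide=ML
pos 6: GGC -> G; peptide=MLG
pos 9: AUG -> M; peptide=MLGM
pos 12: ACU -> T; peptide=MLGMT
pos 15: CUU -> L; peptide=MLGMTL
pos 18: CUA -> L; peptide=MLGMTLL
pos 21: AGU -> S; peptide=MLGMTLLS
pos 24: CUA -> L; peptide=MLGMTLLSL
pos 27: CCG -> P; peptide=MLGMTLLSLP
pos 30: AAA -> K; peptide=MLGMTLLSLPK
pos 33: UAG -> STOP

Answer: MLGMTLLSLPK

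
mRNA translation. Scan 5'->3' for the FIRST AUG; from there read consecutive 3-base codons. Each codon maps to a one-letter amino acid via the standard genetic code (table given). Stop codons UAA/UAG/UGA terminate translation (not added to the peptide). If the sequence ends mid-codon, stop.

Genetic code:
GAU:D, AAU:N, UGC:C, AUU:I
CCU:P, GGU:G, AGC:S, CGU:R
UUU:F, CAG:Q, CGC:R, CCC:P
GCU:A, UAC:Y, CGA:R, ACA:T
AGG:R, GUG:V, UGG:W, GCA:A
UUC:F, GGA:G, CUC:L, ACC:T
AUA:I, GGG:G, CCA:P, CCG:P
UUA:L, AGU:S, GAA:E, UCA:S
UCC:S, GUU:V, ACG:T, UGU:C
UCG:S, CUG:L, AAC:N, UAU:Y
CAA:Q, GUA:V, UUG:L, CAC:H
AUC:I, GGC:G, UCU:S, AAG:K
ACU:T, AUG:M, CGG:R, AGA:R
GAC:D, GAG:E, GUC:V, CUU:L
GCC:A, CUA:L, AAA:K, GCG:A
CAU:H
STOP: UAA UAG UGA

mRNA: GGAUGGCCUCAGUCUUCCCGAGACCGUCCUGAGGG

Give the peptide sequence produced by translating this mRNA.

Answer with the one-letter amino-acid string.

start AUG at pos 2
pos 2: AUG -> M; peptide=M
pos 5: GCC -> A; peptide=MA
pos 8: UCA -> S; peptide=MAS
pos 11: GUC -> V; peptide=MASV
pos 14: UUC -> F; peptide=MASVF
pos 17: CCG -> P; peptide=MASVFP
pos 20: AGA -> R; peptide=MASVFPR
pos 23: CCG -> P; peptide=MASVFPRP
pos 26: UCC -> S; peptide=MASVFPRPS
pos 29: UGA -> STOP

Answer: MASVFPRPS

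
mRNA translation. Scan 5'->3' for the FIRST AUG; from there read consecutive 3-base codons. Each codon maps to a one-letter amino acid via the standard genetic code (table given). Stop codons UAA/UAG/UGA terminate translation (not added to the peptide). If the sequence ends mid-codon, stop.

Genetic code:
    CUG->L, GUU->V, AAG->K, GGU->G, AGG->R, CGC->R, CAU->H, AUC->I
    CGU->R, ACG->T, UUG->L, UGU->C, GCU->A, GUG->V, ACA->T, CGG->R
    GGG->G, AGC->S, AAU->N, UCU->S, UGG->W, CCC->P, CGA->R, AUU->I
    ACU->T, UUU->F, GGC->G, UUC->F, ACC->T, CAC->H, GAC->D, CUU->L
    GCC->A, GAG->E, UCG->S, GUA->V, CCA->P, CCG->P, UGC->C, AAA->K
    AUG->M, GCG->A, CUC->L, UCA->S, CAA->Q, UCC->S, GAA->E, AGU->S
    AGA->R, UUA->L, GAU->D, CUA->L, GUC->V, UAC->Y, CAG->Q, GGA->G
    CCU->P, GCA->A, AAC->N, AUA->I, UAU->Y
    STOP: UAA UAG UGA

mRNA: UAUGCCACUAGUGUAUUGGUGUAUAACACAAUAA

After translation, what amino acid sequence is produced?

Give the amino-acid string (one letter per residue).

Answer: MPLVYWCITQ

Derivation:
start AUG at pos 1
pos 1: AUG -> M; peptide=M
pos 4: CCA -> P; peptide=MP
pos 7: CUA -> L; peptide=MPL
pos 10: GUG -> V; peptide=MPLV
pos 13: UAU -> Y; peptide=MPLVY
pos 16: UGG -> W; peptide=MPLVYW
pos 19: UGU -> C; peptide=MPLVYWC
pos 22: AUA -> I; peptide=MPLVYWCI
pos 25: ACA -> T; peptide=MPLVYWCIT
pos 28: CAA -> Q; peptide=MPLVYWCITQ
pos 31: UAA -> STOP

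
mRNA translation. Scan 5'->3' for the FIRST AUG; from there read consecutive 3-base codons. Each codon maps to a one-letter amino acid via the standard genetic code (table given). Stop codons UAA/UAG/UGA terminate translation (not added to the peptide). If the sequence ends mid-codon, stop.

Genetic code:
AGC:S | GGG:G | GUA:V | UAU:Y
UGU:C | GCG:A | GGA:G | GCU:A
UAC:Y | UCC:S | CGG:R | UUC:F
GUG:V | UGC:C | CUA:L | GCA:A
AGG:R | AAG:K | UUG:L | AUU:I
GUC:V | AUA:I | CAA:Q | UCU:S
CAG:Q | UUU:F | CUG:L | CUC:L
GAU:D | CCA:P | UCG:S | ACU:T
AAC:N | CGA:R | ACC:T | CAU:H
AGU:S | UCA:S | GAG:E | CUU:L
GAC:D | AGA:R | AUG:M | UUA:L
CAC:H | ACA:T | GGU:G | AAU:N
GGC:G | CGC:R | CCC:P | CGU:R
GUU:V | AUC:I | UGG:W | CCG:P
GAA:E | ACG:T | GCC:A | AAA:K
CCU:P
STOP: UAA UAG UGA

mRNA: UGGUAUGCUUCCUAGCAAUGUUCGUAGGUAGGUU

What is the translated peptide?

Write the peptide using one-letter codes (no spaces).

start AUG at pos 4
pos 4: AUG -> M; peptide=M
pos 7: CUU -> L; peptide=ML
pos 10: CCU -> P; peptide=MLP
pos 13: AGC -> S; peptide=MLPS
pos 16: AAU -> N; peptide=MLPSN
pos 19: GUU -> V; peptide=MLPSNV
pos 22: CGU -> R; peptide=MLPSNVR
pos 25: AGG -> R; peptide=MLPSNVRR
pos 28: UAG -> STOP

Answer: MLPSNVRR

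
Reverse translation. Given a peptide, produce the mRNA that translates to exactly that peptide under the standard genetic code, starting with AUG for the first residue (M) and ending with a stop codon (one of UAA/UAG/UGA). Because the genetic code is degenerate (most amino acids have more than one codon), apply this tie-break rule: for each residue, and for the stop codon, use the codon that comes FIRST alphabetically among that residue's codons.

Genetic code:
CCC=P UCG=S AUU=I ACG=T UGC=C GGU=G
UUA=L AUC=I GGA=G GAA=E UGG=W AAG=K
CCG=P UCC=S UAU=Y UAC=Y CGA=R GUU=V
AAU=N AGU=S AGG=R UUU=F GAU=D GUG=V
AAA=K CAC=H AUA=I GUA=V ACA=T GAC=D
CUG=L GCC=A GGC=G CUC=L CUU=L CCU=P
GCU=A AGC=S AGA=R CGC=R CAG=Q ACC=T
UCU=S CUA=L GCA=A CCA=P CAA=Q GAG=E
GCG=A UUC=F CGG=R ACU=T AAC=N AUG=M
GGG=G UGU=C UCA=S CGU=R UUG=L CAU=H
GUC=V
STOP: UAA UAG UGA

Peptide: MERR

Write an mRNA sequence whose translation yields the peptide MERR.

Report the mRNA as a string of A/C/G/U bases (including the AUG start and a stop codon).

residue 1: M -> AUG (start codon)
residue 2: E codons sorted = GAA,GAG -> pick first = GAA
residue 3: R codons sorted = AGA,AGG,CGA,CGC,CGG,CGU -> pick first = AGA
residue 4: R codons sorted = AGA,AGG,CGA,CGC,CGG,CGU -> pick first = AGA
terminator: stop codons sorted = UAA,UAG,UGA -> pick first = UAA

Answer: mRNA: AUGGAAAGAAGAUAA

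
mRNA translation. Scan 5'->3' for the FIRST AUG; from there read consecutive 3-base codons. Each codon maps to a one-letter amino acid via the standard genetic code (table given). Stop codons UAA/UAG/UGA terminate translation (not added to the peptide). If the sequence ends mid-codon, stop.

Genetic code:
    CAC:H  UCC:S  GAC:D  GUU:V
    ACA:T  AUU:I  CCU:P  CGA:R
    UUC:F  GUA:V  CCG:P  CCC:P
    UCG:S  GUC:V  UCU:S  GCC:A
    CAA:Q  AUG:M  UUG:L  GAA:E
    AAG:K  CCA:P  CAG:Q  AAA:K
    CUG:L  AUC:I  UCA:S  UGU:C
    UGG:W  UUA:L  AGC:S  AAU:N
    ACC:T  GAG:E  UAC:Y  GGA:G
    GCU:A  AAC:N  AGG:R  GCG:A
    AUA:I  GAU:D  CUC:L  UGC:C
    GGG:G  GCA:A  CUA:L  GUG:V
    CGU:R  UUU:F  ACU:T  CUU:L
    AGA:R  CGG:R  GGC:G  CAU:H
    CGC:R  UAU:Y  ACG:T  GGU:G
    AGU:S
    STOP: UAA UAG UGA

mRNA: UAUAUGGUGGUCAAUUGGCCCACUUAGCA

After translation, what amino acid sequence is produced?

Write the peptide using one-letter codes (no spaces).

Answer: MVVNWPT

Derivation:
start AUG at pos 3
pos 3: AUG -> M; peptide=M
pos 6: GUG -> V; peptide=MV
pos 9: GUC -> V; peptide=MVV
pos 12: AAU -> N; peptide=MVVN
pos 15: UGG -> W; peptide=MVVNW
pos 18: CCC -> P; peptide=MVVNWP
pos 21: ACU -> T; peptide=MVVNWPT
pos 24: UAG -> STOP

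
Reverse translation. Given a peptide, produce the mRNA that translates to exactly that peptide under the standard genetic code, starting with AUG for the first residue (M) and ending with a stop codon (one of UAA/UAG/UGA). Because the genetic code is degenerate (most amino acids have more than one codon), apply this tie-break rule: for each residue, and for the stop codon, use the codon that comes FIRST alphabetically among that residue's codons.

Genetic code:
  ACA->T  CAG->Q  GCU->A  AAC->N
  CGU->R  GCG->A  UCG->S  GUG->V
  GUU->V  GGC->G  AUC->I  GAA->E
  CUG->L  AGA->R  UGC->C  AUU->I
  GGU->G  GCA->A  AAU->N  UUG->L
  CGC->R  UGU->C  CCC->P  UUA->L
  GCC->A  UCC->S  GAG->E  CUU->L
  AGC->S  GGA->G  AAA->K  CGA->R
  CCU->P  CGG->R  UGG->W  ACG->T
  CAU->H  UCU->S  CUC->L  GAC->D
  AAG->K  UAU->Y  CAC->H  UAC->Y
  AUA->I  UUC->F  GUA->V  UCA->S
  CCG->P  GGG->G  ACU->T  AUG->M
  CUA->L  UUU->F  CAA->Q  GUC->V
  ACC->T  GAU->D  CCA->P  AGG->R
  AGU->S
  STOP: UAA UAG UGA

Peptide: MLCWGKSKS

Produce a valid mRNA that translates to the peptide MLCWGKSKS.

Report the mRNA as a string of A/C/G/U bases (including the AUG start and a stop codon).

residue 1: M -> AUG (start codon)
residue 2: L codons sorted = CUA,CUC,CUG,CUU,UUA,UUG -> pick first = CUA
residue 3: C codons sorted = UGC,UGU -> pick first = UGC
residue 4: W -> UGG (only codon)
residue 5: G codons sorted = GGA,GGC,GGG,GGU -> pick first = GGA
residue 6: K codons sorted = AAA,AAG -> pick first = AAA
residue 7: S codons sorted = AGC,AGU,UCA,UCC,UCG,UCU -> pick first = AGC
residue 8: K codons sorted = AAA,AAG -> pick first = AAA
residue 9: S codons sorted = AGC,AGU,UCA,UCC,UCG,UCU -> pick first = AGC
terminator: stop codons sorted = UAA,UAG,UGA -> pick first = UAA

Answer: mRNA: AUGCUAUGCUGGGGAAAAAGCAAAAGCUAA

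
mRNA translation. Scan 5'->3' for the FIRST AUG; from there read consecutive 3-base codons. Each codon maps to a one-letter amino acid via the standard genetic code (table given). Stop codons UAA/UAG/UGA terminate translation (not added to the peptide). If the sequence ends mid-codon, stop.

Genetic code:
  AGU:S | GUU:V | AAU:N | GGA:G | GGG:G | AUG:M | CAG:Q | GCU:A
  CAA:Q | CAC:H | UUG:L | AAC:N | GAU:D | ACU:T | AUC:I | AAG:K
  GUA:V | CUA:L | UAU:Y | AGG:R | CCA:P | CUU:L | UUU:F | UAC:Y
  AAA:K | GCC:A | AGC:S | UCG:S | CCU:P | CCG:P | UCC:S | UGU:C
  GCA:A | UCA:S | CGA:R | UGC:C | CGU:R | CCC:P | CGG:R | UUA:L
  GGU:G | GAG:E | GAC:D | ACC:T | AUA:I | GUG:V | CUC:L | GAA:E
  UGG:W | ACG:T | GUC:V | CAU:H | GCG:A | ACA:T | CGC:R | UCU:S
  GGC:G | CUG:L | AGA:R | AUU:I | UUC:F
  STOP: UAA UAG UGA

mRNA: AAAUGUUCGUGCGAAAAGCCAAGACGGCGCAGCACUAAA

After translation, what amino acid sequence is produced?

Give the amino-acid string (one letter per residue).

Answer: MFVRKAKTAQH

Derivation:
start AUG at pos 2
pos 2: AUG -> M; peptide=M
pos 5: UUC -> F; peptide=MF
pos 8: GUG -> V; peptide=MFV
pos 11: CGA -> R; peptide=MFVR
pos 14: AAA -> K; peptide=MFVRK
pos 17: GCC -> A; peptide=MFVRKA
pos 20: AAG -> K; peptide=MFVRKAK
pos 23: ACG -> T; peptide=MFVRKAKT
pos 26: GCG -> A; peptide=MFVRKAKTA
pos 29: CAG -> Q; peptide=MFVRKAKTAQ
pos 32: CAC -> H; peptide=MFVRKAKTAQH
pos 35: UAA -> STOP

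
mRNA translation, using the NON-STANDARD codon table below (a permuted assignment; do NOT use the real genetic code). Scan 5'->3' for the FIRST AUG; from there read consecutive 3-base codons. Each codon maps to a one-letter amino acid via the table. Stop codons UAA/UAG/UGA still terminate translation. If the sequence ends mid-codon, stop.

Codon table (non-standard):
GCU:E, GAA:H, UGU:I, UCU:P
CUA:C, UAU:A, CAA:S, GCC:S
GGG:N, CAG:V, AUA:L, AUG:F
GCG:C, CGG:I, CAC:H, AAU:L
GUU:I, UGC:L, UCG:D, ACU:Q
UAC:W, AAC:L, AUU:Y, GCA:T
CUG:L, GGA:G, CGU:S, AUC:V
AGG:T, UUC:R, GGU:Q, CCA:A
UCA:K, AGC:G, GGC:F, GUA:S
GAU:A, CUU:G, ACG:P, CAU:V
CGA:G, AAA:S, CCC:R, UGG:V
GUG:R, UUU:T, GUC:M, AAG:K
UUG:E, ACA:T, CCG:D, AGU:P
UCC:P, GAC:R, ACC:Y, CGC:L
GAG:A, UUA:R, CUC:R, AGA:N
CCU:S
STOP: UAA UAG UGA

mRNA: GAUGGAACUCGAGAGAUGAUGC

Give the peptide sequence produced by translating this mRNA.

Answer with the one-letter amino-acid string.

Answer: FHRAN

Derivation:
start AUG at pos 1
pos 1: AUG -> F; peptide=F
pos 4: GAA -> H; peptide=FH
pos 7: CUC -> R; peptide=FHR
pos 10: GAG -> A; peptide=FHRA
pos 13: AGA -> N; peptide=FHRAN
pos 16: UGA -> STOP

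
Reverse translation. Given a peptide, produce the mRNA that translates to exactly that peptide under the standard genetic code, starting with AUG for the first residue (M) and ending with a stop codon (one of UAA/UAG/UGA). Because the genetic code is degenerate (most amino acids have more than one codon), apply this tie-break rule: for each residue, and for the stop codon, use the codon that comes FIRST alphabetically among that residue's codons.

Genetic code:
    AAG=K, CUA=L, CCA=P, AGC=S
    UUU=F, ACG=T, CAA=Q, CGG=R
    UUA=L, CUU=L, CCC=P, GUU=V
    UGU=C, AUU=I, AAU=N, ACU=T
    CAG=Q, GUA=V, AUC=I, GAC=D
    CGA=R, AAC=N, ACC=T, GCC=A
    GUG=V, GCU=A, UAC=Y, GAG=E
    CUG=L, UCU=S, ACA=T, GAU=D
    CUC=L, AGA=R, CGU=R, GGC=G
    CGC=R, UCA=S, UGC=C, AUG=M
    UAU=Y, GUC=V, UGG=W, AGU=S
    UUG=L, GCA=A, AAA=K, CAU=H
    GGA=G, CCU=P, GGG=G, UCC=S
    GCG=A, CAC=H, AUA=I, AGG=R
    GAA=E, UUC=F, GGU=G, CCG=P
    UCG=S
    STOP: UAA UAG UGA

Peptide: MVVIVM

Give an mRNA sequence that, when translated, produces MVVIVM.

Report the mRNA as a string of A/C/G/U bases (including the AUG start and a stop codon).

Answer: mRNA: AUGGUAGUAAUAGUAAUGUAA

Derivation:
residue 1: M -> AUG (start codon)
residue 2: V codons sorted = GUA,GUC,GUG,GUU -> pick first = GUA
residue 3: V codons sorted = GUA,GUC,GUG,GUU -> pick first = GUA
residue 4: I codons sorted = AUA,AUC,AUU -> pick first = AUA
residue 5: V codons sorted = GUA,GUC,GUG,GUU -> pick first = GUA
residue 6: M -> AUG (only codon)
terminator: stop codons sorted = UAA,UAG,UGA -> pick first = UAA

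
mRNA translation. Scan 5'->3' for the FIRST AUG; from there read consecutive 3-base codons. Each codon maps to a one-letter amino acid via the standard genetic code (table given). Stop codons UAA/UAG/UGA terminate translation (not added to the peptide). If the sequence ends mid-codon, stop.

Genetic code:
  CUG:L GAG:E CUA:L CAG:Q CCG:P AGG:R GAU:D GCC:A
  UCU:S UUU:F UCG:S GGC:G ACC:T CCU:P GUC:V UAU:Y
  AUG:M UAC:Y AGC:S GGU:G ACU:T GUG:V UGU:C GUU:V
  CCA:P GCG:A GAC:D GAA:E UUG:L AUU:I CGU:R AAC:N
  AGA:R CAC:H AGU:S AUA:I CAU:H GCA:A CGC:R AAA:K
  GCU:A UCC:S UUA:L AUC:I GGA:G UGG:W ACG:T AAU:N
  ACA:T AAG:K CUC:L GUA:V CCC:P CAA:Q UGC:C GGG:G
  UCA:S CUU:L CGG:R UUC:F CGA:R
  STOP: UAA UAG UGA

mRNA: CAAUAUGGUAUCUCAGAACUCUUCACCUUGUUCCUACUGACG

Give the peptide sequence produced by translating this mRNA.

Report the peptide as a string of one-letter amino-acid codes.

start AUG at pos 4
pos 4: AUG -> M; peptide=M
pos 7: GUA -> V; peptide=MV
pos 10: UCU -> S; peptide=MVS
pos 13: CAG -> Q; peptide=MVSQ
pos 16: AAC -> N; peptide=MVSQN
pos 19: UCU -> S; peptide=MVSQNS
pos 22: UCA -> S; peptide=MVSQNSS
pos 25: CCU -> P; peptide=MVSQNSSP
pos 28: UGU -> C; peptide=MVSQNSSPC
pos 31: UCC -> S; peptide=MVSQNSSPCS
pos 34: UAC -> Y; peptide=MVSQNSSPCSY
pos 37: UGA -> STOP

Answer: MVSQNSSPCSY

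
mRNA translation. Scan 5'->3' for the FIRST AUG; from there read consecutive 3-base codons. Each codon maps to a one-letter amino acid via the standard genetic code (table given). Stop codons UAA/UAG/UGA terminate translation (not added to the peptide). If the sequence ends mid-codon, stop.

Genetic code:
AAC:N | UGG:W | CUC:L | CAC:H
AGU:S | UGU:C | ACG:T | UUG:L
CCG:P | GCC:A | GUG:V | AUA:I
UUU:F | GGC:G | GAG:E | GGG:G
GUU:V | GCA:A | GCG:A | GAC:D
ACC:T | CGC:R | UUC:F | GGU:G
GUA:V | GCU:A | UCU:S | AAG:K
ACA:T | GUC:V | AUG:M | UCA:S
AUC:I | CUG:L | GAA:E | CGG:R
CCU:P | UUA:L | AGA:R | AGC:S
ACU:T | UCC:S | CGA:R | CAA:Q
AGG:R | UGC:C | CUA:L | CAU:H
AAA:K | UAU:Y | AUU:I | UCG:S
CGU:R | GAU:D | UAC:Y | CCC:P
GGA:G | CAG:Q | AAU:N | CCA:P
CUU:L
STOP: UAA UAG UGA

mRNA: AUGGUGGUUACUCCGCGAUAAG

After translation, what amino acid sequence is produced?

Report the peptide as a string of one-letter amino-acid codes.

start AUG at pos 0
pos 0: AUG -> M; peptide=M
pos 3: GUG -> V; peptide=MV
pos 6: GUU -> V; peptide=MVV
pos 9: ACU -> T; peptide=MVVT
pos 12: CCG -> P; peptide=MVVTP
pos 15: CGA -> R; peptide=MVVTPR
pos 18: UAA -> STOP

Answer: MVVTPR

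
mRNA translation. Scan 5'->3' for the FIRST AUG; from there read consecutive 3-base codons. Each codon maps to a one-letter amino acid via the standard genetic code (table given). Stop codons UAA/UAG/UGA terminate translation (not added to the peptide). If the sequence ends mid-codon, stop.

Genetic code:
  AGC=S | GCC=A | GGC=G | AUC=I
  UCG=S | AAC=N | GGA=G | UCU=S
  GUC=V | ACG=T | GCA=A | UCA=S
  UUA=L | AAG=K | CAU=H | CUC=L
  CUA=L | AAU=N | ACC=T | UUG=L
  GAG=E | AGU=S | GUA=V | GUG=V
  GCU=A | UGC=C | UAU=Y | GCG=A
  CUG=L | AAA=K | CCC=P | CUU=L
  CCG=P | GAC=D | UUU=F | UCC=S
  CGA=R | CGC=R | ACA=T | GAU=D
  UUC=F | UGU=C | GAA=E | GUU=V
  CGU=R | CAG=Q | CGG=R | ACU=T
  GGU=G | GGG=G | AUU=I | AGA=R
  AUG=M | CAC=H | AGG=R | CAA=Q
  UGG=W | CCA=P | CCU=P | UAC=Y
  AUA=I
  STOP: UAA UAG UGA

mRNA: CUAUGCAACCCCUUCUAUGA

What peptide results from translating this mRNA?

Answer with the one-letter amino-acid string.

start AUG at pos 2
pos 2: AUG -> M; peptide=M
pos 5: CAA -> Q; peptide=MQ
pos 8: CCC -> P; peptide=MQP
pos 11: CUU -> L; peptide=MQPL
pos 14: CUA -> L; peptide=MQPLL
pos 17: UGA -> STOP

Answer: MQPLL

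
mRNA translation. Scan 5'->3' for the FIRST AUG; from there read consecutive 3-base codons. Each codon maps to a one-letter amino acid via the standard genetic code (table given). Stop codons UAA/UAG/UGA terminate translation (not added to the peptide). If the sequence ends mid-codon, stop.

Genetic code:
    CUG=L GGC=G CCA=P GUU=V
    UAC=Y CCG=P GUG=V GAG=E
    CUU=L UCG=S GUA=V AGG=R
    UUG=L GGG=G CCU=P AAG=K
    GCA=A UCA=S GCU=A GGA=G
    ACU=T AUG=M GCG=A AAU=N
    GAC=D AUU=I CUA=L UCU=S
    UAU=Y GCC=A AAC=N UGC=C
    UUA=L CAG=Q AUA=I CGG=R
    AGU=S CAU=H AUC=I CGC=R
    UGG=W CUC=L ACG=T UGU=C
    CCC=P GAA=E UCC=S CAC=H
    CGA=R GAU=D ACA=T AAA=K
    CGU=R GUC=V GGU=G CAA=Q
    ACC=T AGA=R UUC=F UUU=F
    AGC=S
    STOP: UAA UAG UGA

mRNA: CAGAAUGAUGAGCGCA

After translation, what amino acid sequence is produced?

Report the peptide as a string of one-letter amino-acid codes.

start AUG at pos 4
pos 4: AUG -> M; peptide=M
pos 7: AUG -> M; peptide=MM
pos 10: AGC -> S; peptide=MMS
pos 13: GCA -> A; peptide=MMSA
pos 16: only 0 nt remain (<3), stop (end of mRNA)

Answer: MMSA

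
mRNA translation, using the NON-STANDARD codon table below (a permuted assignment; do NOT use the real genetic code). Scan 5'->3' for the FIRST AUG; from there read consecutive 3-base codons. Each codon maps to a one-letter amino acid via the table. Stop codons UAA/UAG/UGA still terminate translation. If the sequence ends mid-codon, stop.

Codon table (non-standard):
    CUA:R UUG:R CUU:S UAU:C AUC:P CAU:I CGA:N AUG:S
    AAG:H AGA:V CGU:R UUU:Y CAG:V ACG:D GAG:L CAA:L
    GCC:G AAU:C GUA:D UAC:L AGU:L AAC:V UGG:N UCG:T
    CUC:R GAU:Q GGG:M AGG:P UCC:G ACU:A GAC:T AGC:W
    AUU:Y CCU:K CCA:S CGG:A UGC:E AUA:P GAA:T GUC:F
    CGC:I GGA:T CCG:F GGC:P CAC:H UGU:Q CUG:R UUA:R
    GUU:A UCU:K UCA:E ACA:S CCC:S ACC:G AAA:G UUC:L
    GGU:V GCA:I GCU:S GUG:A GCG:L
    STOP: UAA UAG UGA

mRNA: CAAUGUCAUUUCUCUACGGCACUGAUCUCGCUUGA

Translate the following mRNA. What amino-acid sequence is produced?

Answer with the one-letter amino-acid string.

Answer: SEYRLPAQRS

Derivation:
start AUG at pos 2
pos 2: AUG -> S; peptide=S
pos 5: UCA -> E; peptide=SE
pos 8: UUU -> Y; peptide=SEY
pos 11: CUC -> R; peptide=SEYR
pos 14: UAC -> L; peptide=SEYRL
pos 17: GGC -> P; peptide=SEYRLP
pos 20: ACU -> A; peptide=SEYRLPA
pos 23: GAU -> Q; peptide=SEYRLPAQ
pos 26: CUC -> R; peptide=SEYRLPAQR
pos 29: GCU -> S; peptide=SEYRLPAQRS
pos 32: UGA -> STOP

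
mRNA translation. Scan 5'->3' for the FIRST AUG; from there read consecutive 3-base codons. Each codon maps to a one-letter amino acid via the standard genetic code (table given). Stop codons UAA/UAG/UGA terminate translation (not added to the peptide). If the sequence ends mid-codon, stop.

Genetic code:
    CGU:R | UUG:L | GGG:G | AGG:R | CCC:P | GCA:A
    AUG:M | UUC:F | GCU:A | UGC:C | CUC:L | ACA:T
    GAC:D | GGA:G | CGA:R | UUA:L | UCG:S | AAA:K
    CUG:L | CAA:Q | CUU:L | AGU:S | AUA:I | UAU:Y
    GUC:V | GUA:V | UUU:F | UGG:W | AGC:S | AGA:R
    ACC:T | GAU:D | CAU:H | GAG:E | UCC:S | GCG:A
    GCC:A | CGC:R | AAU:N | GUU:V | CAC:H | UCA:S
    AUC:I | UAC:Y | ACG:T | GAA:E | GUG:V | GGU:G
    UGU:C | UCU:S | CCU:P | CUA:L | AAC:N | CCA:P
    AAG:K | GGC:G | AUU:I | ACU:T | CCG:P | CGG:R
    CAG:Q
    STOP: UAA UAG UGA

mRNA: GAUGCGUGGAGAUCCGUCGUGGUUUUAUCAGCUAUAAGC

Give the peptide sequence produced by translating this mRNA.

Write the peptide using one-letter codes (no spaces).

start AUG at pos 1
pos 1: AUG -> M; peptide=M
pos 4: CGU -> R; peptide=MR
pos 7: GGA -> G; peptide=MRG
pos 10: GAU -> D; peptide=MRGD
pos 13: CCG -> P; peptide=MRGDP
pos 16: UCG -> S; peptide=MRGDPS
pos 19: UGG -> W; peptide=MRGDPSW
pos 22: UUU -> F; peptide=MRGDPSWF
pos 25: UAU -> Y; peptide=MRGDPSWFY
pos 28: CAG -> Q; peptide=MRGDPSWFYQ
pos 31: CUA -> L; peptide=MRGDPSWFYQL
pos 34: UAA -> STOP

Answer: MRGDPSWFYQL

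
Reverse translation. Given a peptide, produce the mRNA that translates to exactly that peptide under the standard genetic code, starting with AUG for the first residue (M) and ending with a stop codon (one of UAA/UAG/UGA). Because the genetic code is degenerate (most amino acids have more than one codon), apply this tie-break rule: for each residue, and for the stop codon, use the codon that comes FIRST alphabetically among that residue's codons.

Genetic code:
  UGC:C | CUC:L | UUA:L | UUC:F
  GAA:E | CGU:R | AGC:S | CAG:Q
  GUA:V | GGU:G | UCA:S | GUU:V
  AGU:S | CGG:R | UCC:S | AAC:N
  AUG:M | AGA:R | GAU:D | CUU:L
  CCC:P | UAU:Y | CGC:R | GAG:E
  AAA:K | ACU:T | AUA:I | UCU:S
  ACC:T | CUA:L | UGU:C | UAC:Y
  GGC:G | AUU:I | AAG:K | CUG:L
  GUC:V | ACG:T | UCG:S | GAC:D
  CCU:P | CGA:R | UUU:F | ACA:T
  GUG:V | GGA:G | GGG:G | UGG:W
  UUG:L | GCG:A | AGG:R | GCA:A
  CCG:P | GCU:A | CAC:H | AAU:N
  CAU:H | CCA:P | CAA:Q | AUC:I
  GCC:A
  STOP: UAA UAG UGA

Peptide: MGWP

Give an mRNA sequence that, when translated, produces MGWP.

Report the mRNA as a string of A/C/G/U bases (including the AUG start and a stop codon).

Answer: mRNA: AUGGGAUGGCCAUAA

Derivation:
residue 1: M -> AUG (start codon)
residue 2: G codons sorted = GGA,GGC,GGG,GGU -> pick first = GGA
residue 3: W -> UGG (only codon)
residue 4: P codons sorted = CCA,CCC,CCG,CCU -> pick first = CCA
terminator: stop codons sorted = UAA,UAG,UGA -> pick first = UAA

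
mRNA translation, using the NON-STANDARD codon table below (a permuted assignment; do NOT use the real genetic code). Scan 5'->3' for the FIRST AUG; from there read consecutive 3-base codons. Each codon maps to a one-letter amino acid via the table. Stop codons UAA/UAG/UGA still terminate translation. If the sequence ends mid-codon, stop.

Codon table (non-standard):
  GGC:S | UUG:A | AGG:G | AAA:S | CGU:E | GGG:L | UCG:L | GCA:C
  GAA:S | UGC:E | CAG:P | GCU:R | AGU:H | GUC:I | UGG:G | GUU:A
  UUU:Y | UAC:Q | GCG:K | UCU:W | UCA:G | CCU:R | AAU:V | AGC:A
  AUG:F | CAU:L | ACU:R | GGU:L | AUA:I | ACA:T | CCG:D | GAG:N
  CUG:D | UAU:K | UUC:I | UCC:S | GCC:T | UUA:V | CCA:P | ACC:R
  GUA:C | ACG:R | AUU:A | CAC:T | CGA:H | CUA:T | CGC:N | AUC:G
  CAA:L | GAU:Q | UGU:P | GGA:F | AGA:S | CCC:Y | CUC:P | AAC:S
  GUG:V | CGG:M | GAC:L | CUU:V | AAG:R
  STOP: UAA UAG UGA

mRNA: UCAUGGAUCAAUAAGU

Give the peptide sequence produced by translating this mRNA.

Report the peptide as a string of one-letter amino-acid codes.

Answer: FQL

Derivation:
start AUG at pos 2
pos 2: AUG -> F; peptide=F
pos 5: GAU -> Q; peptide=FQ
pos 8: CAA -> L; peptide=FQL
pos 11: UAA -> STOP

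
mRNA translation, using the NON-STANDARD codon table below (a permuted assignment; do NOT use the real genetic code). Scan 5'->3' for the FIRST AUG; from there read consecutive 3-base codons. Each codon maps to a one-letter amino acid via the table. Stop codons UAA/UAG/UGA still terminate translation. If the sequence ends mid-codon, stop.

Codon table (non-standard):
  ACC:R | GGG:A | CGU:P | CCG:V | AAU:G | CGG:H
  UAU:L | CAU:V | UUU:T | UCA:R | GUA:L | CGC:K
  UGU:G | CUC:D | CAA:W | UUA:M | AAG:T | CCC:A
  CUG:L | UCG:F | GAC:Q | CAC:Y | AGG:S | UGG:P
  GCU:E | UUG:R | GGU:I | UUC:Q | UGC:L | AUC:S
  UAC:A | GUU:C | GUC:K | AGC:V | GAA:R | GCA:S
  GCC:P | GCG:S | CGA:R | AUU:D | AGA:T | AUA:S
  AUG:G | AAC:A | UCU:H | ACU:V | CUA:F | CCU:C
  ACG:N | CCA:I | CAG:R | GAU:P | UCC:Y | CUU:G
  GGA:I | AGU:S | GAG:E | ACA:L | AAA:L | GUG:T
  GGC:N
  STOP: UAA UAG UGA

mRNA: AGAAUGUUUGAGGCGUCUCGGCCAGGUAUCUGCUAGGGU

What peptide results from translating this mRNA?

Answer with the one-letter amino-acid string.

Answer: GTESHHIISL

Derivation:
start AUG at pos 3
pos 3: AUG -> G; peptide=G
pos 6: UUU -> T; peptide=GT
pos 9: GAG -> E; peptide=GTE
pos 12: GCG -> S; peptide=GTES
pos 15: UCU -> H; peptide=GTESH
pos 18: CGG -> H; peptide=GTESHH
pos 21: CCA -> I; peptide=GTESHHI
pos 24: GGU -> I; peptide=GTESHHII
pos 27: AUC -> S; peptide=GTESHHIIS
pos 30: UGC -> L; peptide=GTESHHIISL
pos 33: UAG -> STOP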